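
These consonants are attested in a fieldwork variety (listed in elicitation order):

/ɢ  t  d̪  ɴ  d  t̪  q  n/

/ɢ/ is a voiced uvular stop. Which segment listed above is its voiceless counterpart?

/q/

The voiceless counterpart is a voiceless uvular stop — in this inventory, /q/.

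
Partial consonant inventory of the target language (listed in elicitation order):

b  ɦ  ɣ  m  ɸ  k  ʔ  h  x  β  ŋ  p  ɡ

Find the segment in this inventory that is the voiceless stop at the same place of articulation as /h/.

/h/ is a voiceless glottal fricative.
The voiceless stop at the same place is a voiceless glottal stop — in this inventory, /ʔ/.

/ʔ/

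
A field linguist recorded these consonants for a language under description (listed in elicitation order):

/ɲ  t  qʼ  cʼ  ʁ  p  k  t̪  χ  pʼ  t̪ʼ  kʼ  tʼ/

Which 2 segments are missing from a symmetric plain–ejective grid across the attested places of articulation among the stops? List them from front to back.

place of articulation  plain     ejective
bilabial          p         pʼ      
dental            t̪        t̪ʼ     
alveolar          t         tʼ      
palatal           —         cʼ      
velar             k         kʼ      
uvular            —         qʼ      
Gaps, from front to back: palatal lacks plain (/c/); uvular lacks plain (/q/).

/c/, /q/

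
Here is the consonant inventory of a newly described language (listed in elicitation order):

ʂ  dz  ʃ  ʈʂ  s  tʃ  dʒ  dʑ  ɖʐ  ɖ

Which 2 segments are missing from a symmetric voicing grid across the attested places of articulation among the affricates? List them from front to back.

place of articulation  voiceless  voiced  
alveolar          —         dz      
postalveolar      tʃ        dʒ      
retroflex         ʈʂ        ɖʐ      
alveolo-palatal   —         dʑ      
Gaps, from front to back: alveolar lacks voiceless (/ts/); alveolo-palatal lacks voiceless (/tɕ/).

/ts/, /tɕ/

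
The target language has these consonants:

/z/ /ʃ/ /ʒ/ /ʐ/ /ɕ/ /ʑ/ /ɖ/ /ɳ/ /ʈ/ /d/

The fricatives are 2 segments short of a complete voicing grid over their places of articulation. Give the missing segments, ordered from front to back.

/s/, /ʂ/

place of articulation  voiceless  voiced  
alveolar          —         z       
postalveolar      ʃ         ʒ       
retroflex         —         ʐ       
alveolo-palatal   ɕ         ʑ       
Gaps, from front to back: alveolar lacks voiceless (/s/); retroflex lacks voiceless (/ʂ/).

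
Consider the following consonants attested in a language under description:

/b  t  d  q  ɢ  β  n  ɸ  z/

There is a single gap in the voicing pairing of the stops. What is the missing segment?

place of articulation  voiceless  voiced  
bilabial          —         b       
alveolar          t         d       
uvular            q         ɢ       
The bilabial row has no voiceless member, so the gap is the voiceless bilabial stop /p/.

/p/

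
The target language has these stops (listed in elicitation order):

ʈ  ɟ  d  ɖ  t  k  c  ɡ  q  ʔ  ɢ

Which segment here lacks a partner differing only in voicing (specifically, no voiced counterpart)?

/ʔ/

Alveolar: /t/ ~ /d/
Retroflex: /ʈ/ ~ /ɖ/
Palatal: /c/ ~ /ɟ/
Velar: /k/ ~ /ɡ/
Uvular: /q/ ~ /ɢ/
Glottal: only /ʔ/ (voiceless); no voiced partner.
So /ʔ/ is the unpaired segment.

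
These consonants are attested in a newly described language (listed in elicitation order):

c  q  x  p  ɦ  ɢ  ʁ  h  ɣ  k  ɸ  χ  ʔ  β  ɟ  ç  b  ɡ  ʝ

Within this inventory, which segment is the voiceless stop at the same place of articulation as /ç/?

/c/

/ç/ is a voiceless palatal fricative.
The voiceless stop at the same place is a voiceless palatal stop — in this inventory, /c/.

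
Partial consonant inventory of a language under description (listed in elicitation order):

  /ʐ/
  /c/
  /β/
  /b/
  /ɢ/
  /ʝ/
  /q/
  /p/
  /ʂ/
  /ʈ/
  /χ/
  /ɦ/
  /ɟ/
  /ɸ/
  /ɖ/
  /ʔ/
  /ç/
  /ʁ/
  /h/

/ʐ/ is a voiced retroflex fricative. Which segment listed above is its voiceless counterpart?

The voiceless counterpart is a voiceless retroflex fricative — in this inventory, /ʂ/.

/ʂ/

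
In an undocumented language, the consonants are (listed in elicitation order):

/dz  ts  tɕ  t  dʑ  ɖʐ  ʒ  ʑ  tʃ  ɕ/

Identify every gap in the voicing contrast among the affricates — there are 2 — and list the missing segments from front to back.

alveolar: voiceless /ts/, voiced /dz/.
postalveolar: voiceless /tʃ/, voiced —.
retroflex: voiceless —, voiced /ɖʐ/.
alveolo-palatal: voiceless /tɕ/, voiced /dʑ/.
Gaps, from front to back: postalveolar lacks voiced (/dʒ/); retroflex lacks voiceless (/ʈʂ/).

/dʒ/, /ʈʂ/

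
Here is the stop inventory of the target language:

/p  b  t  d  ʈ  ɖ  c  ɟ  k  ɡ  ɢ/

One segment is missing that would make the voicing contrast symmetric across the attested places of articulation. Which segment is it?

Voiceless: /p/ (bilabial), /t/ (alveolar), /ʈ/ (retroflex), /c/ (palatal), /k/ (velar).
Voiced: /b/ (bilabial), /d/ (alveolar), /ɖ/ (retroflex), /ɟ/ (palatal), /ɡ/ (velar), /ɢ/ (uvular).
The uvular row has no voiceless member, so the gap is the voiceless uvular stop /q/.

/q/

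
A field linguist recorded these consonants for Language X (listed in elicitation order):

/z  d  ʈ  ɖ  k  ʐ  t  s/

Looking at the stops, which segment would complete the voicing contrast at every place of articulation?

alveolar: voiceless /t/, voiced /d/.
retroflex: voiceless /ʈ/, voiced /ɖ/.
velar: voiceless /k/, voiced —.
The velar row has no voiced member, so the gap is the voiced velar stop /ɡ/.

/ɡ/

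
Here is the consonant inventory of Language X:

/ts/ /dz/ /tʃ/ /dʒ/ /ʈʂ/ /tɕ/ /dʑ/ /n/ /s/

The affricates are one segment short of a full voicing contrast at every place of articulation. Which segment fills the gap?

/ɖʐ/

alveolar: voiceless /ts/, voiced /dz/.
postalveolar: voiceless /tʃ/, voiced /dʒ/.
retroflex: voiceless /ʈʂ/, voiced —.
alveolo-palatal: voiceless /tɕ/, voiced /dʑ/.
The retroflex row has no voiced member, so the gap is the voiced retroflex affricate /ɖʐ/.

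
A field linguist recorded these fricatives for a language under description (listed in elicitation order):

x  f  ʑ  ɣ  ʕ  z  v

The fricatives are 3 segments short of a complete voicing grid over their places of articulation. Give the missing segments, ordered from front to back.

/s/, /ɕ/, /ħ/

Voiceless: /f/ (labiodental), /x/ (velar).
Voiced: /v/ (labiodental), /z/ (alveolar), /ʑ/ (alveolo-palatal), /ɣ/ (velar), /ʕ/ (pharyngeal).
Gaps, from front to back: alveolar lacks voiceless (/s/); alveolo-palatal lacks voiceless (/ɕ/); pharyngeal lacks voiceless (/ħ/).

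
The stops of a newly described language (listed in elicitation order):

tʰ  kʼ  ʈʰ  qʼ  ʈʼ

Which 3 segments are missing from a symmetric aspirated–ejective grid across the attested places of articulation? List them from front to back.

Aspirated: /tʰ/ (alveolar), /ʈʰ/ (retroflex).
Ejective: /ʈʼ/ (retroflex), /kʼ/ (velar), /qʼ/ (uvular).
Gaps, from front to back: alveolar lacks ejective (/tʼ/); velar lacks aspirated (/kʰ/); uvular lacks aspirated (/qʰ/).

/tʼ/, /kʰ/, /qʰ/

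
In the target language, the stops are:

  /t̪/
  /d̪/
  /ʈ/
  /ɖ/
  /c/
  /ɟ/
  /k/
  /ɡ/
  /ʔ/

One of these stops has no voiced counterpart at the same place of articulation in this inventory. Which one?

/ʔ/

Dental: /t̪/ ~ /d̪/
Retroflex: /ʈ/ ~ /ɖ/
Palatal: /c/ ~ /ɟ/
Velar: /k/ ~ /ɡ/
Glottal: only /ʔ/ (voiceless); no voiced partner.
So /ʔ/ is the unpaired segment.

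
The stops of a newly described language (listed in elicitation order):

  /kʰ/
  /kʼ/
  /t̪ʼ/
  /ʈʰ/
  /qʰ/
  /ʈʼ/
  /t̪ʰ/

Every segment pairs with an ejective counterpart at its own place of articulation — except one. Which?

/qʰ/

Dental: /t̪ʰ/ ~ /t̪ʼ/
Retroflex: /ʈʰ/ ~ /ʈʼ/
Velar: /kʰ/ ~ /kʼ/
Uvular: only /qʰ/ (aspirated); no ejective partner.
So /qʰ/ is the unpaired segment.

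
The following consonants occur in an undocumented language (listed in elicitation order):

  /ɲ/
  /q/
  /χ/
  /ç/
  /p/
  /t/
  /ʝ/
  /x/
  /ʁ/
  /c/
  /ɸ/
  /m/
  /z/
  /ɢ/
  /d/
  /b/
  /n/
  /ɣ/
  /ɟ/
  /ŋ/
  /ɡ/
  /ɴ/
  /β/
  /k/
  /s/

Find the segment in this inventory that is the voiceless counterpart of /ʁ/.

/ʁ/ is a voiced uvular fricative.
The voiceless counterpart is a voiceless uvular fricative — in this inventory, /χ/.

/χ/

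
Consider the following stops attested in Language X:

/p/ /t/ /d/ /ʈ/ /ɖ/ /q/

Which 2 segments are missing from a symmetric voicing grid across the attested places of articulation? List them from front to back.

place of articulation  voiceless  voiced  
bilabial          p         —       
alveolar          t         d       
retroflex         ʈ         ɖ       
uvular            q         —       
Gaps, from front to back: bilabial lacks voiced (/b/); uvular lacks voiced (/ɢ/).

/b/, /ɢ/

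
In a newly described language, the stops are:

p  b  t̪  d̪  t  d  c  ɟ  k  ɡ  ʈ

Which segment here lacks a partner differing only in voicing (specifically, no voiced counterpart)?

/ʈ/

Bilabial: /p/ ~ /b/
Dental: /t̪/ ~ /d̪/
Alveolar: /t/ ~ /d/
Palatal: /c/ ~ /ɟ/
Velar: /k/ ~ /ɡ/
Retroflex: only /ʈ/ (voiceless); no voiced partner.
So /ʈ/ is the unpaired segment.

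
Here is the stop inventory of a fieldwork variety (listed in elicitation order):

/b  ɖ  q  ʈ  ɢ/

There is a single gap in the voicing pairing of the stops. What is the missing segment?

bilabial: voiceless —, voiced /b/.
retroflex: voiceless /ʈ/, voiced /ɖ/.
uvular: voiceless /q/, voiced /ɢ/.
The bilabial row has no voiceless member, so the gap is the voiceless bilabial stop /p/.

/p/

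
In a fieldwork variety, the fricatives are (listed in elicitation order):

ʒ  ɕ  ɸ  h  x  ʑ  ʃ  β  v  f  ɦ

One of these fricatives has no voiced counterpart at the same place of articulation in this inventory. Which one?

Bilabial: /ɸ/ ~ /β/
Labiodental: /f/ ~ /v/
Postalveolar: /ʃ/ ~ /ʒ/
Alveolo-palatal: /ɕ/ ~ /ʑ/
Glottal: /h/ ~ /ɦ/
Velar: only /x/ (voiceless); no voiced partner.
So /x/ is the unpaired segment.

/x/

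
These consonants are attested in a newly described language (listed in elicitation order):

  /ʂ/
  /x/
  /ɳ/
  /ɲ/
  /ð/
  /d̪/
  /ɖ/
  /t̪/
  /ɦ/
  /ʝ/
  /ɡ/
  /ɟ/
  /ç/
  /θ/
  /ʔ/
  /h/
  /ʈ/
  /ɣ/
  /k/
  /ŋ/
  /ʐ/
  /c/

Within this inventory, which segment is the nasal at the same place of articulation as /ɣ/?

/ŋ/

/ɣ/ is a voiced velar fricative.
The nasal at the same place is a velar nasal — in this inventory, /ŋ/.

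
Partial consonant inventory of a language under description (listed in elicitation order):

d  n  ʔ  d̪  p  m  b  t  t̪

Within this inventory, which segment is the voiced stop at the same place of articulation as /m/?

/m/ is a bilabial nasal.
The voiced stop at the same place is a voiced bilabial stop — in this inventory, /b/.

/b/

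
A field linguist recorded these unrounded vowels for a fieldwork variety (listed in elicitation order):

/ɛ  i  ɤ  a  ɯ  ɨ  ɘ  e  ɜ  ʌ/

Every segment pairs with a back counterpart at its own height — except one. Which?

/a/

High: /i/ ~ /ɨ/ ~ /ɯ/
High-mid: /e/ ~ /ɘ/ ~ /ɤ/
Low-mid: /ɛ/ ~ /ɜ/ ~ /ʌ/
Low: only /a/ (front); no back partner.
So /a/ is the unpaired segment.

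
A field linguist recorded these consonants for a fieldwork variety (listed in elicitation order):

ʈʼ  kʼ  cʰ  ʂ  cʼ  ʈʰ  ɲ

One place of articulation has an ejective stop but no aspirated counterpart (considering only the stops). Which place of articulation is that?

velar

retroflex: aspirated /ʈʰ/, ejective /ʈʼ/.
palatal: aspirated /cʰ/, ejective /cʼ/.
velar: aspirated —, ejective /kʼ/.
Every place of articulation has an aspirated member except velar, where /kʰ/ would be expected.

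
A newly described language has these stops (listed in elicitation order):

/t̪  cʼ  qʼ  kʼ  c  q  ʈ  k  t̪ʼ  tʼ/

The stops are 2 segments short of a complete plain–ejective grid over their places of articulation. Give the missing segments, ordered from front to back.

/t/, /ʈʼ/

dental: plain /t̪/, ejective /t̪ʼ/.
alveolar: plain —, ejective /tʼ/.
retroflex: plain /ʈ/, ejective —.
palatal: plain /c/, ejective /cʼ/.
velar: plain /k/, ejective /kʼ/.
uvular: plain /q/, ejective /qʼ/.
Gaps, from front to back: alveolar lacks plain (/t/); retroflex lacks ejective (/ʈʼ/).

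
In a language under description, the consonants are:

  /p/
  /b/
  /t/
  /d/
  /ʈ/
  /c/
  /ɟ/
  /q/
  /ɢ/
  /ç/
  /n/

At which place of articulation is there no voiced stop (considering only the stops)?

bilabial: voiceless /p/, voiced /b/.
alveolar: voiceless /t/, voiced /d/.
retroflex: voiceless /ʈ/, voiced —.
palatal: voiceless /c/, voiced /ɟ/.
uvular: voiceless /q/, voiced /ɢ/.
Every place of articulation has a voiced member except retroflex, where /ɖ/ would be expected.

retroflex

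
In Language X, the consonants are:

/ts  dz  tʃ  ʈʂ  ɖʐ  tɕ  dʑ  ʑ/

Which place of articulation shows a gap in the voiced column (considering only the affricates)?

alveolar: voiceless /ts/, voiced /dz/.
postalveolar: voiceless /tʃ/, voiced —.
retroflex: voiceless /ʈʂ/, voiced /ɖʐ/.
alveolo-palatal: voiceless /tɕ/, voiced /dʑ/.
Every place of articulation has a voiced member except postalveolar, where /dʒ/ would be expected.

postalveolar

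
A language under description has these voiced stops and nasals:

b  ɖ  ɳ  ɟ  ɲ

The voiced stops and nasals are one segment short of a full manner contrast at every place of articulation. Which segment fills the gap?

/m/

bilabial: oral stop /b/, nasal —.
retroflex: oral stop /ɖ/, nasal /ɳ/.
palatal: oral stop /ɟ/, nasal /ɲ/.
The bilabial row has no nasal member, so the gap is the bilabial nasal /m/.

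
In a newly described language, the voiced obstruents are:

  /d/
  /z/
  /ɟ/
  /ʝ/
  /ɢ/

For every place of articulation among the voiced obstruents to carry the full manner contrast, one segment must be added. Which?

alveolar: stop /d/, fricative /z/.
palatal: stop /ɟ/, fricative /ʝ/.
uvular: stop /ɢ/, fricative —.
The uvular row has no fricative member, so the gap is the uvular fricative /ʁ/.

/ʁ/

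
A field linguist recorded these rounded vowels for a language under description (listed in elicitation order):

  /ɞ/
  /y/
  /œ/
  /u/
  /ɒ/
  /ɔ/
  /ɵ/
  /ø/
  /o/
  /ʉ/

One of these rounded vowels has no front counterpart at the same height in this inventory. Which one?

/ɒ/

High: /y/ ~ /ʉ/ ~ /u/
High-mid: /ø/ ~ /ɵ/ ~ /o/
Low-mid: /œ/ ~ /ɞ/ ~ /ɔ/
Low: only /ɒ/ (back); no front partner.
So /ɒ/ is the unpaired segment.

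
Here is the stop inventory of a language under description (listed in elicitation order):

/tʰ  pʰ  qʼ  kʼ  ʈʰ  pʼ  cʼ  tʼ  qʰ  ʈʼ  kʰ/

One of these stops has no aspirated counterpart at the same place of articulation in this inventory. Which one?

/cʼ/

Bilabial: /pʰ/ ~ /pʼ/
Alveolar: /tʰ/ ~ /tʼ/
Retroflex: /ʈʰ/ ~ /ʈʼ/
Velar: /kʰ/ ~ /kʼ/
Uvular: /qʰ/ ~ /qʼ/
Palatal: only /cʼ/ (ejective); no aspirated partner.
So /cʼ/ is the unpaired segment.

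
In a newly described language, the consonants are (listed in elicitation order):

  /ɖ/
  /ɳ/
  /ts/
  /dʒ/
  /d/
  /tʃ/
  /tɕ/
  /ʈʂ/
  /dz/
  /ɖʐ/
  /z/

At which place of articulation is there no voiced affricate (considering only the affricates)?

Voiceless: /ts/ (alveolar), /tʃ/ (postalveolar), /ʈʂ/ (retroflex), /tɕ/ (alveolo-palatal).
Voiced: /dz/ (alveolar), /dʒ/ (postalveolar), /ɖʐ/ (retroflex).
Every place of articulation has a voiced member except alveolo-palatal, where /dʑ/ would be expected.

alveolo-palatal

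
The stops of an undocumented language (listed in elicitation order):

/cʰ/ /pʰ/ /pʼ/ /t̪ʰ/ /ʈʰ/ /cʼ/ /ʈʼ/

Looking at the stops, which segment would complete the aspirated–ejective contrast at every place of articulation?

place of articulation  aspirated  ejective
bilabial          pʰ        pʼ      
dental            t̪ʰ       —       
retroflex         ʈʰ        ʈʼ      
palatal           cʰ        cʼ      
The dental row has no ejective member, so the gap is the ejective dental stop /t̪ʼ/.

/t̪ʼ/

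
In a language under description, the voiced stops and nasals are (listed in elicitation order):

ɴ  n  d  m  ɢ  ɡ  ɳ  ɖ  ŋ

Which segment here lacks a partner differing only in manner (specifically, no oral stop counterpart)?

Alveolar: /d/ ~ /n/
Retroflex: /ɖ/ ~ /ɳ/
Velar: /ɡ/ ~ /ŋ/
Uvular: /ɢ/ ~ /ɴ/
Bilabial: only /m/ (nasal); no oral stop partner.
So /m/ is the unpaired segment.

/m/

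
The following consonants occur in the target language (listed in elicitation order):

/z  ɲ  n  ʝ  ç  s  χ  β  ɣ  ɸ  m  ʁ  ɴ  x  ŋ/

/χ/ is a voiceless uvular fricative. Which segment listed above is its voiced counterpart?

The voiced counterpart is a voiced uvular fricative — in this inventory, /ʁ/.

/ʁ/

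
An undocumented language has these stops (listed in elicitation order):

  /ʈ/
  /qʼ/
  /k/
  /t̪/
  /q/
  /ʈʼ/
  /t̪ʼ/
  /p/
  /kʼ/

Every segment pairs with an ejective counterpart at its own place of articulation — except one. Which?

Dental: /t̪/ ~ /t̪ʼ/
Retroflex: /ʈ/ ~ /ʈʼ/
Velar: /k/ ~ /kʼ/
Uvular: /q/ ~ /qʼ/
Bilabial: only /p/ (plain); no ejective partner.
So /p/ is the unpaired segment.

/p/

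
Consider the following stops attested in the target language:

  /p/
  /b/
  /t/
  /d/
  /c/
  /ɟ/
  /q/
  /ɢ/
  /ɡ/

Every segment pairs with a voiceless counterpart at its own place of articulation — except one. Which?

/ɡ/

Bilabial: /p/ ~ /b/
Alveolar: /t/ ~ /d/
Palatal: /c/ ~ /ɟ/
Uvular: /q/ ~ /ɢ/
Velar: only /ɡ/ (voiced); no voiceless partner.
So /ɡ/ is the unpaired segment.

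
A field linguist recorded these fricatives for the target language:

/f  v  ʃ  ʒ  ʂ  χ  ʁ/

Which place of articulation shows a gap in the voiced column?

retroflex

Voiceless: /f/ (labiodental), /ʃ/ (postalveolar), /ʂ/ (retroflex), /χ/ (uvular).
Voiced: /v/ (labiodental), /ʒ/ (postalveolar), /ʁ/ (uvular).
Every place of articulation has a voiced member except retroflex, where /ʐ/ would be expected.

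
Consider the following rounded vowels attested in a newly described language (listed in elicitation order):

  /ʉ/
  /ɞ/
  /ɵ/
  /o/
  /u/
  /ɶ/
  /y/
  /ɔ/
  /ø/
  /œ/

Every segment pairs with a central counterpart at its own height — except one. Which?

/ɶ/

High: /y/ ~ /ʉ/ ~ /u/
High-mid: /ø/ ~ /ɵ/ ~ /o/
Low-mid: /œ/ ~ /ɞ/ ~ /ɔ/
Low: only /ɶ/ (front); no central partner.
So /ɶ/ is the unpaired segment.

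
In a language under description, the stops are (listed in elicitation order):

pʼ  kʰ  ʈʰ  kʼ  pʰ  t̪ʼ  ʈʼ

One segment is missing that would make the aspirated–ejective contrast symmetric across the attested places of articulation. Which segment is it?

bilabial: aspirated /pʰ/, ejective /pʼ/.
dental: aspirated —, ejective /t̪ʼ/.
retroflex: aspirated /ʈʰ/, ejective /ʈʼ/.
velar: aspirated /kʰ/, ejective /kʼ/.
The dental row has no aspirated member, so the gap is the aspirated dental stop /t̪ʰ/.

/t̪ʰ/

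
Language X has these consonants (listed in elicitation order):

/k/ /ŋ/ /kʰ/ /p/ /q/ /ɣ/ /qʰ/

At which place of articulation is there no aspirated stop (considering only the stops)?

bilabial

bilabial: plain /p/, aspirated —.
velar: plain /k/, aspirated /kʰ/.
uvular: plain /q/, aspirated /qʰ/.
Every place of articulation has an aspirated member except bilabial, where /pʰ/ would be expected.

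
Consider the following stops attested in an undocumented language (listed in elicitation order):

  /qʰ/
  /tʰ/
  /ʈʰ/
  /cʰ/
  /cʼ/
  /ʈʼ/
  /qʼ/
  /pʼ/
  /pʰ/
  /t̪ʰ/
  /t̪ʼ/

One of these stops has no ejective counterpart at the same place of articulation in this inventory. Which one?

Bilabial: /pʰ/ ~ /pʼ/
Dental: /t̪ʰ/ ~ /t̪ʼ/
Retroflex: /ʈʰ/ ~ /ʈʼ/
Palatal: /cʰ/ ~ /cʼ/
Uvular: /qʰ/ ~ /qʼ/
Alveolar: only /tʰ/ (aspirated); no ejective partner.
So /tʰ/ is the unpaired segment.

/tʰ/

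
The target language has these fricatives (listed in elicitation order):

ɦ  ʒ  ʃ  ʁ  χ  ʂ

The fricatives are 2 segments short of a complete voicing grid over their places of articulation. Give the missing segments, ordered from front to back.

place of articulation  voiceless  voiced  
postalveolar      ʃ         ʒ       
retroflex         ʂ         —       
uvular            χ         ʁ       
glottal           —         ɦ       
Gaps, from front to back: retroflex lacks voiced (/ʐ/); glottal lacks voiceless (/h/).

/ʐ/, /h/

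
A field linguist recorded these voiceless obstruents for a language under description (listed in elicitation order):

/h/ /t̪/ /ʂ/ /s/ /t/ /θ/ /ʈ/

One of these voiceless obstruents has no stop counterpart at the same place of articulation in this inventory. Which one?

Dental: /t̪/ ~ /θ/
Alveolar: /t/ ~ /s/
Retroflex: /ʈ/ ~ /ʂ/
Glottal: only /h/ (fricative); no stop partner.
So /h/ is the unpaired segment.

/h/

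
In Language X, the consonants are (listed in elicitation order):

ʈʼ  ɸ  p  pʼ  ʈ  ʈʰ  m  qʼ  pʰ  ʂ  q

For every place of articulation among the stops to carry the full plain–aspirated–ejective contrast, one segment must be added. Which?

/qʰ/

place of articulation  plain     aspirated  ejective
bilabial          p         pʰ        pʼ      
retroflex         ʈ         ʈʰ        ʈʼ      
uvular            q         —         qʼ      
The uvular row has no aspirated member, so the gap is the aspirated uvular stop /qʰ/.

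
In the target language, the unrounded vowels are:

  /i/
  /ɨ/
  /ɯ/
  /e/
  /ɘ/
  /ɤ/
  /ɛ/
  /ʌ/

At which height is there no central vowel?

height            front     central   back    
high              i         ɨ         ɯ       
high-mid          e         ɘ         ɤ       
low-mid           ɛ         —         ʌ       
Every height has a central member except low-mid, where /ɜ/ would be expected.

low-mid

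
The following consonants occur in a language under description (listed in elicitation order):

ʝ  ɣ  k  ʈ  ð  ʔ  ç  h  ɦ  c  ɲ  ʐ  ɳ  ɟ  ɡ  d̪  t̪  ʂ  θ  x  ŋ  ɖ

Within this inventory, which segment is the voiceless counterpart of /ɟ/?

/c/

/ɟ/ is a voiced palatal stop.
The voiceless counterpart is a voiceless palatal stop — in this inventory, /c/.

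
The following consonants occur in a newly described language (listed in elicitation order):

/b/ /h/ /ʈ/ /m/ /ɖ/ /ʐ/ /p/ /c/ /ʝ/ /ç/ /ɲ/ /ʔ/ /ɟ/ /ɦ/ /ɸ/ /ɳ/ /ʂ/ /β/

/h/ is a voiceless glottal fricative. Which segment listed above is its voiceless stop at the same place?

/ʔ/

The voiceless stop at the same place is a voiceless glottal stop — in this inventory, /ʔ/.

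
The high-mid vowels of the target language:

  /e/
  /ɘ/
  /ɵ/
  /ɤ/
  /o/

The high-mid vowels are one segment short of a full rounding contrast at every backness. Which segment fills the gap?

/ø/

front: unrounded /e/, rounded —.
central: unrounded /ɘ/, rounded /ɵ/.
back: unrounded /ɤ/, rounded /o/.
The front row has no rounded member, so the gap is the front rounded vowel /ø/.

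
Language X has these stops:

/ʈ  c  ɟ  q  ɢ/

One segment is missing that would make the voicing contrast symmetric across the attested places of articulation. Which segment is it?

place of articulation  voiceless  voiced  
retroflex         ʈ         —       
palatal           c         ɟ       
uvular            q         ɢ       
The retroflex row has no voiced member, so the gap is the voiced retroflex stop /ɖ/.

/ɖ/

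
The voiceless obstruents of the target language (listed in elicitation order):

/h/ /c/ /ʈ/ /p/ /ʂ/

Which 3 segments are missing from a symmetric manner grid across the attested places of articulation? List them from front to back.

place of articulation  stop      fricative
bilabial          p         —       
retroflex         ʈ         ʂ       
palatal           c         —       
glottal           —         h       
Gaps, from front to back: bilabial lacks fricative (/ɸ/); palatal lacks fricative (/ç/); glottal lacks stop (/ʔ/).

/ɸ/, /ç/, /ʔ/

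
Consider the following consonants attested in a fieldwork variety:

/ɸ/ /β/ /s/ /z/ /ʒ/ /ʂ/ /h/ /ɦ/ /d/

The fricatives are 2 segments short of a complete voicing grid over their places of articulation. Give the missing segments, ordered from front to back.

/ʃ/, /ʐ/

Voiceless: /ɸ/ (bilabial), /s/ (alveolar), /ʂ/ (retroflex), /h/ (glottal).
Voiced: /β/ (bilabial), /z/ (alveolar), /ʒ/ (postalveolar), /ɦ/ (glottal).
Gaps, from front to back: postalveolar lacks voiceless (/ʃ/); retroflex lacks voiced (/ʐ/).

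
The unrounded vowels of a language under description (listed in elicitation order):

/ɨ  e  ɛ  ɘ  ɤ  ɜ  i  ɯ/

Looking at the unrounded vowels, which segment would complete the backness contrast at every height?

/ʌ/

high: front /i/, central /ɨ/, back /ɯ/.
high-mid: front /e/, central /ɘ/, back /ɤ/.
low-mid: front /ɛ/, central /ɜ/, back —.
The low-mid row has no back member, so the gap is the low-mid back unrounded vowel /ʌ/.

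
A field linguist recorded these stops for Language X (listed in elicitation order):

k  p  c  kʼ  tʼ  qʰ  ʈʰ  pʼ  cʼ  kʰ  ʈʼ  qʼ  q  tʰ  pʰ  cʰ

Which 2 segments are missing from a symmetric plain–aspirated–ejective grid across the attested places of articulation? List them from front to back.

/t/, /ʈ/

bilabial: plain /p/, aspirated /pʰ/, ejective /pʼ/.
alveolar: plain —, aspirated /tʰ/, ejective /tʼ/.
retroflex: plain —, aspirated /ʈʰ/, ejective /ʈʼ/.
palatal: plain /c/, aspirated /cʰ/, ejective /cʼ/.
velar: plain /k/, aspirated /kʰ/, ejective /kʼ/.
uvular: plain /q/, aspirated /qʰ/, ejective /qʼ/.
Gaps, from front to back: alveolar lacks plain (/t/); retroflex lacks plain (/ʈ/).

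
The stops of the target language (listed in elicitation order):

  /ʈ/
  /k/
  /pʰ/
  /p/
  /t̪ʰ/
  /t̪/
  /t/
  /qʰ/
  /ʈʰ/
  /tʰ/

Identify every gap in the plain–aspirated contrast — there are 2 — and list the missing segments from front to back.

/kʰ/, /q/

Plain: /p/ (bilabial), /t̪/ (dental), /t/ (alveolar), /ʈ/ (retroflex), /k/ (velar).
Aspirated: /pʰ/ (bilabial), /t̪ʰ/ (dental), /tʰ/ (alveolar), /ʈʰ/ (retroflex), /qʰ/ (uvular).
Gaps, from front to back: velar lacks aspirated (/kʰ/); uvular lacks plain (/q/).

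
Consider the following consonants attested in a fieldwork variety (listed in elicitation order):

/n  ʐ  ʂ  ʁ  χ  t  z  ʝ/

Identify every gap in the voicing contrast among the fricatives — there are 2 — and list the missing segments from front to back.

/s/, /ç/

place of articulation  voiceless  voiced  
alveolar          —         z       
retroflex         ʂ         ʐ       
palatal           —         ʝ       
uvular            χ         ʁ       
Gaps, from front to back: alveolar lacks voiceless (/s/); palatal lacks voiceless (/ç/).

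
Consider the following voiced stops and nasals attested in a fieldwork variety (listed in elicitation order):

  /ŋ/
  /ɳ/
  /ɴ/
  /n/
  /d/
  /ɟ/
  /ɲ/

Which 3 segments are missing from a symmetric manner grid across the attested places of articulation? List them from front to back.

/ɖ/, /ɡ/, /ɢ/

Oral stop: /d/ (alveolar), /ɟ/ (palatal).
Nasal: /n/ (alveolar), /ɳ/ (retroflex), /ɲ/ (palatal), /ŋ/ (velar), /ɴ/ (uvular).
Gaps, from front to back: retroflex lacks oral stop (/ɖ/); velar lacks oral stop (/ɡ/); uvular lacks oral stop (/ɢ/).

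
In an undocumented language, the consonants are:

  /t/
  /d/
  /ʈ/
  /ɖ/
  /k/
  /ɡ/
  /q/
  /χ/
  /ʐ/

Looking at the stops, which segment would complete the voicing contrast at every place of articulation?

Voiceless: /t/ (alveolar), /ʈ/ (retroflex), /k/ (velar), /q/ (uvular).
Voiced: /d/ (alveolar), /ɖ/ (retroflex), /ɡ/ (velar).
The uvular row has no voiced member, so the gap is the voiced uvular stop /ɢ/.

/ɢ/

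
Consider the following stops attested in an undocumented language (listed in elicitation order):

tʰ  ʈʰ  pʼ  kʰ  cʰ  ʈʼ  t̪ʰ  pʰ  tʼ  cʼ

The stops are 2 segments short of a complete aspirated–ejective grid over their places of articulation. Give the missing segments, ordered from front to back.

Aspirated: /pʰ/ (bilabial), /t̪ʰ/ (dental), /tʰ/ (alveolar), /ʈʰ/ (retroflex), /cʰ/ (palatal), /kʰ/ (velar).
Ejective: /pʼ/ (bilabial), /tʼ/ (alveolar), /ʈʼ/ (retroflex), /cʼ/ (palatal).
Gaps, from front to back: dental lacks ejective (/t̪ʼ/); velar lacks ejective (/kʼ/).

/t̪ʼ/, /kʼ/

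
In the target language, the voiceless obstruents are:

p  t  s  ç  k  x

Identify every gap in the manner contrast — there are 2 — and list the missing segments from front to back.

Stop: /p/ (bilabial), /t/ (alveolar), /k/ (velar).
Fricative: /s/ (alveolar), /ç/ (palatal), /x/ (velar).
Gaps, from front to back: bilabial lacks fricative (/ɸ/); palatal lacks stop (/c/).

/ɸ/, /c/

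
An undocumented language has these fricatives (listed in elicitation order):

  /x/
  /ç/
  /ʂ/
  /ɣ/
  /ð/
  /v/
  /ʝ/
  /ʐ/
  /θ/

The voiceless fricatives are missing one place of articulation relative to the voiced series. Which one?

labiodental

place of articulation  voiceless  voiced  
labiodental       —         v       
dental            θ         ð       
retroflex         ʂ         ʐ       
palatal           ç         ʝ       
velar             x         ɣ       
Every place of articulation has a voiceless member except labiodental, where /f/ would be expected.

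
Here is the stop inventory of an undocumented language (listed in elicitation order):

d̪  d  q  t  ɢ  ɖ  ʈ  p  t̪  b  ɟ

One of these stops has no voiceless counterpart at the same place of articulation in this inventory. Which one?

Bilabial: /p/ ~ /b/
Dental: /t̪/ ~ /d̪/
Alveolar: /t/ ~ /d/
Retroflex: /ʈ/ ~ /ɖ/
Uvular: /q/ ~ /ɢ/
Palatal: only /ɟ/ (voiced); no voiceless partner.
So /ɟ/ is the unpaired segment.

/ɟ/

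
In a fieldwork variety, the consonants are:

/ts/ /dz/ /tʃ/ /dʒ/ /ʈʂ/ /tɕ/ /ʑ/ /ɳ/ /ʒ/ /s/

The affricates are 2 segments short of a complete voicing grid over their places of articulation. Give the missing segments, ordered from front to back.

/ɖʐ/, /dʑ/

alveolar: voiceless /ts/, voiced /dz/.
postalveolar: voiceless /tʃ/, voiced /dʒ/.
retroflex: voiceless /ʈʂ/, voiced —.
alveolo-palatal: voiceless /tɕ/, voiced —.
Gaps, from front to back: retroflex lacks voiced (/ɖʐ/); alveolo-palatal lacks voiced (/dʑ/).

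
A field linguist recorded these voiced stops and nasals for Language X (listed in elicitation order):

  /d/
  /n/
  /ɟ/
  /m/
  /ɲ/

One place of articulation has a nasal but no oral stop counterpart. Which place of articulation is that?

place of articulation  oral stop  nasal   
bilabial          —         m       
alveolar          d         n       
palatal           ɟ         ɲ       
Every place of articulation has an oral stop member except bilabial, where /b/ would be expected.

bilabial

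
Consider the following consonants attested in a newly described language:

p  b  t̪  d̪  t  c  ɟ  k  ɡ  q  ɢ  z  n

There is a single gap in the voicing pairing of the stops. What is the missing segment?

/d/

bilabial: voiceless /p/, voiced /b/.
dental: voiceless /t̪/, voiced /d̪/.
alveolar: voiceless /t/, voiced —.
palatal: voiceless /c/, voiced /ɟ/.
velar: voiceless /k/, voiced /ɡ/.
uvular: voiceless /q/, voiced /ɢ/.
The alveolar row has no voiced member, so the gap is the voiced alveolar stop /d/.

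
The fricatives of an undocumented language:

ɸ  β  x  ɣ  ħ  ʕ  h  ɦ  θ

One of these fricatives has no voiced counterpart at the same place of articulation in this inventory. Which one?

Bilabial: /ɸ/ ~ /β/
Velar: /x/ ~ /ɣ/
Pharyngeal: /ħ/ ~ /ʕ/
Glottal: /h/ ~ /ɦ/
Dental: only /θ/ (voiceless); no voiced partner.
So /θ/ is the unpaired segment.

/θ/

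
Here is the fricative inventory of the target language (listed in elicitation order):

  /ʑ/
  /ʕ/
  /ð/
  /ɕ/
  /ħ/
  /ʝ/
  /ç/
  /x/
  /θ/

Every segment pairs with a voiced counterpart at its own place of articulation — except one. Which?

Dental: /θ/ ~ /ð/
Alveolo-palatal: /ɕ/ ~ /ʑ/
Palatal: /ç/ ~ /ʝ/
Pharyngeal: /ħ/ ~ /ʕ/
Velar: only /x/ (voiceless); no voiced partner.
So /x/ is the unpaired segment.

/x/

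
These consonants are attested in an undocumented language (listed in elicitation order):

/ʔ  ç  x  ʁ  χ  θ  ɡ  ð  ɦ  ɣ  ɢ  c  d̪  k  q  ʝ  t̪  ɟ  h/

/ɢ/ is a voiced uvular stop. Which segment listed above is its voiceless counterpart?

/q/

The voiceless counterpart is a voiceless uvular stop — in this inventory, /q/.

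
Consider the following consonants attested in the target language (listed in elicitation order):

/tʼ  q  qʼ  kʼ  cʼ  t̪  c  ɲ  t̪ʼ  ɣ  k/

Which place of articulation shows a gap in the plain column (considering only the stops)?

dental: plain /t̪/, ejective /t̪ʼ/.
alveolar: plain —, ejective /tʼ/.
palatal: plain /c/, ejective /cʼ/.
velar: plain /k/, ejective /kʼ/.
uvular: plain /q/, ejective /qʼ/.
Every place of articulation has a plain member except alveolar, where /t/ would be expected.

alveolar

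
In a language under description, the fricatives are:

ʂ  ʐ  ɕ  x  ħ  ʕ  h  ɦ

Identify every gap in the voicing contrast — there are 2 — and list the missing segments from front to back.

/ʑ/, /ɣ/

retroflex: voiceless /ʂ/, voiced /ʐ/.
alveolo-palatal: voiceless /ɕ/, voiced —.
velar: voiceless /x/, voiced —.
pharyngeal: voiceless /ħ/, voiced /ʕ/.
glottal: voiceless /h/, voiced /ɦ/.
Gaps, from front to back: alveolo-palatal lacks voiced (/ʑ/); velar lacks voiced (/ɣ/).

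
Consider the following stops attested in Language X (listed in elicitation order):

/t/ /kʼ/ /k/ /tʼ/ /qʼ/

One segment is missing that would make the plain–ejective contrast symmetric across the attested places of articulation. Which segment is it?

/q/

alveolar: plain /t/, ejective /tʼ/.
velar: plain /k/, ejective /kʼ/.
uvular: plain —, ejective /qʼ/.
The uvular row has no plain member, so the gap is the plain uvular stop /q/.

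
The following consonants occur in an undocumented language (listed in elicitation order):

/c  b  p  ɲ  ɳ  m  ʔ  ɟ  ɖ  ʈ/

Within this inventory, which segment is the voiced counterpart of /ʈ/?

/ʈ/ is a voiceless retroflex stop.
The voiced counterpart is a voiced retroflex stop — in this inventory, /ɖ/.

/ɖ/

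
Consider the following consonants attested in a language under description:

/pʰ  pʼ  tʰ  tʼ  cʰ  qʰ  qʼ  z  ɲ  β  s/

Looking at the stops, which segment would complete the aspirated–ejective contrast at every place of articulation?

/cʼ/

Aspirated: /pʰ/ (bilabial), /tʰ/ (alveolar), /cʰ/ (palatal), /qʰ/ (uvular).
Ejective: /pʼ/ (bilabial), /tʼ/ (alveolar), /qʼ/ (uvular).
The palatal row has no ejective member, so the gap is the ejective palatal stop /cʼ/.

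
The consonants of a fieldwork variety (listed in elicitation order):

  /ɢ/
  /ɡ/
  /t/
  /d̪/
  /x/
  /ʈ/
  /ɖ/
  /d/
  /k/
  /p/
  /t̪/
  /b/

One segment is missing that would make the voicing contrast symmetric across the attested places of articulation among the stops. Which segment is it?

place of articulation  voiceless  voiced  
bilabial          p         b       
dental            t̪        d̪      
alveolar          t         d       
retroflex         ʈ         ɖ       
velar             k         ɡ       
uvular            —         ɢ       
The uvular row has no voiceless member, so the gap is the voiceless uvular stop /q/.

/q/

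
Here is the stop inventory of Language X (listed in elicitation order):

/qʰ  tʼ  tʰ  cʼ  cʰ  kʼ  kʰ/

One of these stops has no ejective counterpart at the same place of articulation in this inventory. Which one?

Alveolar: /tʰ/ ~ /tʼ/
Palatal: /cʰ/ ~ /cʼ/
Velar: /kʰ/ ~ /kʼ/
Uvular: only /qʰ/ (aspirated); no ejective partner.
So /qʰ/ is the unpaired segment.

/qʰ/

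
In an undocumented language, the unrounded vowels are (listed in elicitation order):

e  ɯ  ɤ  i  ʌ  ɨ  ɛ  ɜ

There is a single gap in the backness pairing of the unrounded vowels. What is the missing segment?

/ɘ/

height            front     central   back    
high              i         ɨ         ɯ       
high-mid          e         —         ɤ       
low-mid           ɛ         ɜ         ʌ       
The high-mid row has no central member, so the gap is the high-mid central unrounded vowel /ɘ/.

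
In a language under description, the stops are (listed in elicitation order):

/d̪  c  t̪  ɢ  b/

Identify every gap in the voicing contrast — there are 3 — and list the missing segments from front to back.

bilabial: voiceless —, voiced /b/.
dental: voiceless /t̪/, voiced /d̪/.
palatal: voiceless /c/, voiced —.
uvular: voiceless —, voiced /ɢ/.
Gaps, from front to back: bilabial lacks voiceless (/p/); palatal lacks voiced (/ɟ/); uvular lacks voiceless (/q/).

/p/, /ɟ/, /q/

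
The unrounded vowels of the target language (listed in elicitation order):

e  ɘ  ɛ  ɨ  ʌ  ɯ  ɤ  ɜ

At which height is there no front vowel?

high

Front: /e/ (high-mid), /ɛ/ (low-mid).
Central: /ɨ/ (high), /ɘ/ (high-mid), /ɜ/ (low-mid).
Back: /ɯ/ (high), /ɤ/ (high-mid), /ʌ/ (low-mid).
Every height has a front member except high, where /i/ would be expected.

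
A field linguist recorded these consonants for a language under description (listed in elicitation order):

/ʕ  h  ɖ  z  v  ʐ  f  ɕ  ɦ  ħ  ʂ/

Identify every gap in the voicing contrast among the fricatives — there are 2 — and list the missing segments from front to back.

/s/, /ʑ/

Voiceless: /f/ (labiodental), /ʂ/ (retroflex), /ɕ/ (alveolo-palatal), /ħ/ (pharyngeal), /h/ (glottal).
Voiced: /v/ (labiodental), /z/ (alveolar), /ʐ/ (retroflex), /ʕ/ (pharyngeal), /ɦ/ (glottal).
Gaps, from front to back: alveolar lacks voiceless (/s/); alveolo-palatal lacks voiced (/ʑ/).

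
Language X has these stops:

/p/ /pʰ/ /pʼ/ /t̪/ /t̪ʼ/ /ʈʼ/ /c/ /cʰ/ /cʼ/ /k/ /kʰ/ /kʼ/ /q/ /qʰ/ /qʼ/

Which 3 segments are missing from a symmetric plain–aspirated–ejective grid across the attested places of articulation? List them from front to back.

/t̪ʰ/, /ʈ/, /ʈʰ/

bilabial: plain /p/, aspirated /pʰ/, ejective /pʼ/.
dental: plain /t̪/, aspirated —, ejective /t̪ʼ/.
retroflex: plain —, aspirated —, ejective /ʈʼ/.
palatal: plain /c/, aspirated /cʰ/, ejective /cʼ/.
velar: plain /k/, aspirated /kʰ/, ejective /kʼ/.
uvular: plain /q/, aspirated /qʰ/, ejective /qʼ/.
Gaps, from front to back: dental lacks aspirated (/t̪ʰ/); retroflex lacks plain (/ʈ/); retroflex lacks aspirated (/ʈʰ/).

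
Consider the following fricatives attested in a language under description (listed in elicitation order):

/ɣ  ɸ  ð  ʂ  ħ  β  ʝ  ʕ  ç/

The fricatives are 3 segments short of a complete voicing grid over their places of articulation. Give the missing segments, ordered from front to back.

Voiceless: /ɸ/ (bilabial), /ʂ/ (retroflex), /ç/ (palatal), /ħ/ (pharyngeal).
Voiced: /β/ (bilabial), /ð/ (dental), /ʝ/ (palatal), /ɣ/ (velar), /ʕ/ (pharyngeal).
Gaps, from front to back: dental lacks voiceless (/θ/); retroflex lacks voiced (/ʐ/); velar lacks voiceless (/x/).

/θ/, /ʐ/, /x/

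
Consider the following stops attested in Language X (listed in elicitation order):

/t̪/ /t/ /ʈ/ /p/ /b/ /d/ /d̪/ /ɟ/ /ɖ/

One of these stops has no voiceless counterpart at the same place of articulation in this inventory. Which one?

Bilabial: /p/ ~ /b/
Dental: /t̪/ ~ /d̪/
Alveolar: /t/ ~ /d/
Retroflex: /ʈ/ ~ /ɖ/
Palatal: only /ɟ/ (voiced); no voiceless partner.
So /ɟ/ is the unpaired segment.

/ɟ/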